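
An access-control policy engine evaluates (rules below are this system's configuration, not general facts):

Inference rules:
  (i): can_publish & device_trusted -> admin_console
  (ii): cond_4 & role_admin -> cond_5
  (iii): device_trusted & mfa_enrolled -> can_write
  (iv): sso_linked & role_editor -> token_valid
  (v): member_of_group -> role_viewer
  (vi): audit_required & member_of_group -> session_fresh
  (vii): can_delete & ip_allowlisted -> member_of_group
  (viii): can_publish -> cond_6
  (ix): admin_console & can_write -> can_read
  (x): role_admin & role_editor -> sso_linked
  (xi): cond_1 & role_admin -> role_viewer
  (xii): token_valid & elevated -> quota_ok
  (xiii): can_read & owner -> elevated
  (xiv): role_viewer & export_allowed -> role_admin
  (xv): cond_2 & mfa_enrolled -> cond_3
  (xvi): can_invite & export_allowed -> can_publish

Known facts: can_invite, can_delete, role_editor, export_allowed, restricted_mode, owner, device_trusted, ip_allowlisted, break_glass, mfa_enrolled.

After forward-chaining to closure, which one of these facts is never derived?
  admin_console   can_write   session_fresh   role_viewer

[1] (iii) [device_trusted & mfa_enrolled -> can_write]; (vii) [can_delete & ip_allowlisted -> member_of_group]; (xvi) [can_invite & export_allowed -> can_publish]. ⇒ new: can_write, member_of_group, can_publish.
[2] (i) [can_publish & device_trusted -> admin_console]; (v) [member_of_group -> role_viewer]; (viii) [can_publish -> cond_6]. ⇒ new: admin_console, role_viewer, cond_6.
[3] (ix) [admin_console & can_write -> can_read]; (xiv) [role_viewer & export_allowed -> role_admin]. ⇒ new: can_read, role_admin.
[4] (x) [role_admin & role_editor -> sso_linked]; (xiii) [can_read & owner -> elevated]. ⇒ new: sso_linked, elevated.
[5] (iv) [sso_linked & role_editor -> token_valid]. ⇒ new: token_valid.
[6] (xii) [token_valid & elevated -> quota_ok]. ⇒ new: quota_ok.
Derived: role_viewer (round 2), admin_console (round 2), can_write (round 1). session_fresh never appears in any round.

session_fresh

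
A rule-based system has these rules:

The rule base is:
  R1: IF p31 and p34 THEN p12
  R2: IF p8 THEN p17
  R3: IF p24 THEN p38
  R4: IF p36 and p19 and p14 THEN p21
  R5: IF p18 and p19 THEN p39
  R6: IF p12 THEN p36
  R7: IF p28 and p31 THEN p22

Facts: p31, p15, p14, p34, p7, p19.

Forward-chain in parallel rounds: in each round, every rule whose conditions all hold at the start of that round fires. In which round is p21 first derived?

Round 1: R1 [IF p31 and p34 THEN p12]. Adds p12.
Round 2: R6 [IF p12 THEN p36]. Adds p36.
Round 3: R4 [IF p36 and p19 and p14 THEN p21]. Adds p21.
p21 first appears in round 3.

3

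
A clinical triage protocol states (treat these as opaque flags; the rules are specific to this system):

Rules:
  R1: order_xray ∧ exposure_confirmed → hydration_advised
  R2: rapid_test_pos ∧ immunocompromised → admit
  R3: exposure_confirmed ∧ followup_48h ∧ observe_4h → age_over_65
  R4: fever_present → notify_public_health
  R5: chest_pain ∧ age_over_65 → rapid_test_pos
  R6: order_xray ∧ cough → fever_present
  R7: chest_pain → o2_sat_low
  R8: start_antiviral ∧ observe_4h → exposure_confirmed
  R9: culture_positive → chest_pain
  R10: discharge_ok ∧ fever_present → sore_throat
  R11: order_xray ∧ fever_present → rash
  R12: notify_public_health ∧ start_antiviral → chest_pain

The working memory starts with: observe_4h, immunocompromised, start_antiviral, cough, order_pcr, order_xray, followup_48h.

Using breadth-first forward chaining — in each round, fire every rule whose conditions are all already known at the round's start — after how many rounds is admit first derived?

Round 1: R6 [order_xray ∧ cough → fever_present]; R8 [start_antiviral ∧ observe_4h → exposure_confirmed]. New: fever_present, exposure_confirmed.
Round 2: R1 [order_xray ∧ exposure_confirmed → hydration_advised]; R3 [exposure_confirmed ∧ followup_48h ∧ observe_4h → age_over_65]; R4 [fever_present → notify_public_health]; R11 [order_xray ∧ fever_present → rash]. New: hydration_advised, age_over_65, notify_public_health, rash.
Round 3: R12 [notify_public_health ∧ start_antiviral → chest_pain]. New: chest_pain.
Round 4: R5 [chest_pain ∧ age_over_65 → rapid_test_pos]; R7 [chest_pain → o2_sat_low]. New: rapid_test_pos, o2_sat_low.
Round 5: R2 [rapid_test_pos ∧ immunocompromised → admit]. New: admit.
admit first appears in round 5.

5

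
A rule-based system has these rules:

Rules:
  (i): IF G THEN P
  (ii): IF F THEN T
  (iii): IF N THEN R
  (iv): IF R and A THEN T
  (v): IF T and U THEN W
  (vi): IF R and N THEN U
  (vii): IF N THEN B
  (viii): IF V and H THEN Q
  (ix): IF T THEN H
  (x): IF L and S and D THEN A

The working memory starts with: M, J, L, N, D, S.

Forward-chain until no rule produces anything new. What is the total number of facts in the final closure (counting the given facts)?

Round 1: (iii) [IF N THEN R]; (vii) [IF N THEN B]; (x) [IF L and S and D THEN A]. New: R, B, A.
Round 2: (iv) [IF R and A THEN T]; (vi) [IF R and N THEN U]. New: T, U.
Round 3: (v) [IF T and U THEN W]; (ix) [IF T THEN H]. New: W, H.
Closure: {A, B, D, H, J, L, M, N, R, S, T, U, W} — 13 facts.

13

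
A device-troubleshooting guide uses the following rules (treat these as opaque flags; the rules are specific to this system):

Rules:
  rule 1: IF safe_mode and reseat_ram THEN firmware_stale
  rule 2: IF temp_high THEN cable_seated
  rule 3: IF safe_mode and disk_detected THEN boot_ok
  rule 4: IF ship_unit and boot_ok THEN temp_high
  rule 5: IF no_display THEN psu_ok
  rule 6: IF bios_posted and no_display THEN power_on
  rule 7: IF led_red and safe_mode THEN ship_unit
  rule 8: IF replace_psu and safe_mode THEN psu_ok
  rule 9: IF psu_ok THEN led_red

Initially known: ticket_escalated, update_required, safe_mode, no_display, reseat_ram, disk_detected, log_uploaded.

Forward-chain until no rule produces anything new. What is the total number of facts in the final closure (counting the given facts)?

14

Round 1: rule 1 [IF safe_mode and reseat_ram THEN firmware_stale]; rule 3 [IF safe_mode and disk_detected THEN boot_ok]; rule 5 [IF no_display THEN psu_ok]. Adds firmware_stale, boot_ok, psu_ok.
Round 2: rule 9 [IF psu_ok THEN led_red]. Adds led_red.
Round 3: rule 7 [IF led_red and safe_mode THEN ship_unit]. Adds ship_unit.
Round 4: rule 4 [IF ship_unit and boot_ok THEN temp_high]. Adds temp_high.
Round 5: rule 2 [IF temp_high THEN cable_seated]. Adds cable_seated.
Closure: {boot_ok, cable_seated, disk_detected, firmware_stale, led_red, log_uploaded, no_display, psu_ok, reseat_ram, safe_mode, ship_unit, temp_high, ticket_escalated, update_required} — 14 facts.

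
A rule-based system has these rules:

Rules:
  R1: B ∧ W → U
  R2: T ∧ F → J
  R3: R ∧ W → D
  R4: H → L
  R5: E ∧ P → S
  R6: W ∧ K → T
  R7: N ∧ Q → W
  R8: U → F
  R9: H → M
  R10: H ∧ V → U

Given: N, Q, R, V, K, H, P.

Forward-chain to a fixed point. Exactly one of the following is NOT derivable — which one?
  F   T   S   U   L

[1] R4 [H → L]; R7 [N ∧ Q → W]; R9 [H → M]; R10 [H ∧ V → U]. ⇒ new: L, W, M, U.
[2] R3 [R ∧ W → D]; R6 [W ∧ K → T]; R8 [U → F]. ⇒ new: D, T, F.
[3] R2 [T ∧ F → J]. ⇒ new: J.
Derived: F (round 2), L (round 1), U (round 1), T (round 2). S never appears in any round.

S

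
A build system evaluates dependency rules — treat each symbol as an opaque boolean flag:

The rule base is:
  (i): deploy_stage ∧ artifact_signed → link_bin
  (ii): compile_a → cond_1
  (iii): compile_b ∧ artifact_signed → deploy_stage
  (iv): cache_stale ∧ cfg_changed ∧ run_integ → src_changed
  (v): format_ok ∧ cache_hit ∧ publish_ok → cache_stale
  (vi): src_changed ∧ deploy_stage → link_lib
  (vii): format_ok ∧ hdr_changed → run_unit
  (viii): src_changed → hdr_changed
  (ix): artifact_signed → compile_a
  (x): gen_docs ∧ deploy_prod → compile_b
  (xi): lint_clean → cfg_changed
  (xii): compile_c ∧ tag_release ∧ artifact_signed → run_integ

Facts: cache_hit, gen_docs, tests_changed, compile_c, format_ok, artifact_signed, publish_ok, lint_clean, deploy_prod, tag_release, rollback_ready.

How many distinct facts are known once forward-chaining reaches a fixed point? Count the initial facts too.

Round 1 — (v), (ix), (x), (xi), (xii), derive cache_stale, compile_a, compile_b, cfg_changed, run_integ.
Round 2 — (ii), (iii), (iv), derive cond_1, deploy_stage, src_changed.
Round 3 — (i), (vi), (viii), derive link_bin, link_lib, hdr_changed.
Round 4 — (vii), derive run_unit.
Closure: {artifact_signed, cache_hit, cache_stale, cfg_changed, compile_a, compile_b, compile_c, cond_1, deploy_prod, deploy_stage, format_ok, gen_docs, hdr_changed, link_bin, link_lib, lint_clean, publish_ok, rollback_ready, run_integ, run_unit, src_changed, tag_release, tests_changed} — 23 facts.

23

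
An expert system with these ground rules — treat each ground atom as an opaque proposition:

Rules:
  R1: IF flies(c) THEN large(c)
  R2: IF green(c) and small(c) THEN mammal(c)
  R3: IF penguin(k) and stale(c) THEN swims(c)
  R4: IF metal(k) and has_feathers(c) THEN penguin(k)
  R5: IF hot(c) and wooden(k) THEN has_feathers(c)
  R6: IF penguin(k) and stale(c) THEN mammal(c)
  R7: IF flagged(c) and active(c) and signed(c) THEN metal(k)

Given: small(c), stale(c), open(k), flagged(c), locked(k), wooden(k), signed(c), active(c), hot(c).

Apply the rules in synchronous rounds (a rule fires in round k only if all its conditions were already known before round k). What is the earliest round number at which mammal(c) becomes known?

Round 1 — R5, R7, derive has_feathers(c), metal(k).
Round 2 — R4, derive penguin(k).
Round 3 — R3, R6, derive swims(c), mammal(c).
mammal(c) first appears in round 3.

3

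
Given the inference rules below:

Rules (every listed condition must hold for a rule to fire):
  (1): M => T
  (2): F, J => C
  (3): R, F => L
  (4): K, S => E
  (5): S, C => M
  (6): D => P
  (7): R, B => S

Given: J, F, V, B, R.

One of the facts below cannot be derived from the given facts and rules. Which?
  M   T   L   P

P

Round 1 — (2), (3), (7), derive C, L, S.
Round 2 — (5), derive M.
Round 3 — (1), derive T.
Derived: M (round 2), L (round 1), T (round 3). P never appears in any round.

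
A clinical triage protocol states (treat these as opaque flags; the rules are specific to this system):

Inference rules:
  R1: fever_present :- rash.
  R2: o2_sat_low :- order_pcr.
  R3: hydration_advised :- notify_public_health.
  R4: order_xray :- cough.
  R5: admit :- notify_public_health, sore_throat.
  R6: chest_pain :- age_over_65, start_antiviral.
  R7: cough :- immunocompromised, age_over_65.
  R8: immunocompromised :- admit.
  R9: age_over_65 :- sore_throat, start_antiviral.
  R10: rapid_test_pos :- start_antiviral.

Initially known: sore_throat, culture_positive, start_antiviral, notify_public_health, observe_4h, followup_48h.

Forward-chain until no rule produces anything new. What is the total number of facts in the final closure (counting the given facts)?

Round 1 — R3, R5, R9, R10, derive hydration_advised, admit, age_over_65, rapid_test_pos.
Round 2 — R6, R8, derive chest_pain, immunocompromised.
Round 3 — R7, derive cough.
Round 4 — R4, derive order_xray.
Closure: {admit, age_over_65, chest_pain, cough, culture_positive, followup_48h, hydration_advised, immunocompromised, notify_public_health, observe_4h, order_xray, rapid_test_pos, sore_throat, start_antiviral} — 14 facts.

14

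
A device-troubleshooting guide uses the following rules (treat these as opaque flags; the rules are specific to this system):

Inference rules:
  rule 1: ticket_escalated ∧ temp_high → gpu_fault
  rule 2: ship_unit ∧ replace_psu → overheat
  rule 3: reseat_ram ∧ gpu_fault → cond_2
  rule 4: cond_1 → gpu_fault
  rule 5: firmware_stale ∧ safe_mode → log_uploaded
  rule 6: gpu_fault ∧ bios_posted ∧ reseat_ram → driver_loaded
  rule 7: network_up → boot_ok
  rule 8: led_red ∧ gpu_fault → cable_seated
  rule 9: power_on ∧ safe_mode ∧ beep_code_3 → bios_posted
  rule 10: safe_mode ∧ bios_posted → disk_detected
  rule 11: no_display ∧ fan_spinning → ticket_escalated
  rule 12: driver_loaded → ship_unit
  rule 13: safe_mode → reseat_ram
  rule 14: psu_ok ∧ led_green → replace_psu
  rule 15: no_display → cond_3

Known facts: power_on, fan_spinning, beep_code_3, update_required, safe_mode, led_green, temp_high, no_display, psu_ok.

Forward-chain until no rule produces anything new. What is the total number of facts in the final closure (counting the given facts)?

Round 1: rule 9 [power_on ∧ safe_mode ∧ beep_code_3 → bios_posted]; rule 11 [no_display ∧ fan_spinning → ticket_escalated]; rule 13 [safe_mode → reseat_ram]; rule 14 [psu_ok ∧ led_green → replace_psu]; rule 15 [no_display → cond_3]. Adds bios_posted, ticket_escalated, reseat_ram, replace_psu, cond_3.
Round 2: rule 1 [ticket_escalated ∧ temp_high → gpu_fault]; rule 10 [safe_mode ∧ bios_posted → disk_detected]. Adds gpu_fault, disk_detected.
Round 3: rule 3 [reseat_ram ∧ gpu_fault → cond_2]; rule 6 [gpu_fault ∧ bios_posted ∧ reseat_ram → driver_loaded]. Adds cond_2, driver_loaded.
Round 4: rule 12 [driver_loaded → ship_unit]. Adds ship_unit.
Round 5: rule 2 [ship_unit ∧ replace_psu → overheat]. Adds overheat.
Closure: {beep_code_3, bios_posted, cond_2, cond_3, disk_detected, driver_loaded, fan_spinning, gpu_fault, led_green, no_display, overheat, power_on, psu_ok, replace_psu, reseat_ram, safe_mode, ship_unit, temp_high, ticket_escalated, update_required} — 20 facts.

20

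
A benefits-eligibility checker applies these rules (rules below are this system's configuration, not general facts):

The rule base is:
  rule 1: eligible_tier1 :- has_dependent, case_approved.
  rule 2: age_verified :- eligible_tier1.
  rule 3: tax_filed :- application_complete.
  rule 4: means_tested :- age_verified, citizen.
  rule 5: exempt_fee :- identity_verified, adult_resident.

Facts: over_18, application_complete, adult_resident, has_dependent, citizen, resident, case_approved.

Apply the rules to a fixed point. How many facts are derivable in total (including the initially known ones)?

Round 1 fires rule 1, rule 3, giving eligible_tier1, tax_filed.
Round 2 fires rule 2, giving age_verified.
Round 3 fires rule 4, giving means_tested.
Closure: {adult_resident, age_verified, application_complete, case_approved, citizen, eligible_tier1, has_dependent, means_tested, over_18, resident, tax_filed} — 11 facts.

11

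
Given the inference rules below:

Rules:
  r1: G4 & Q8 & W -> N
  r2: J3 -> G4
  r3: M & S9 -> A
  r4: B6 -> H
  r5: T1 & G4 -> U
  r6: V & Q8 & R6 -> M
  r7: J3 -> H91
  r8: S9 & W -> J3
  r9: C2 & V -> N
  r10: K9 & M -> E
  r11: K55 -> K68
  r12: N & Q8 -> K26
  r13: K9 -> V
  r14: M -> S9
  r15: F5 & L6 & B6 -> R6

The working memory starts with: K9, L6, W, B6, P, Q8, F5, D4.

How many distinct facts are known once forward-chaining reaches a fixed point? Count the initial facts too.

20

Round 1: r4 [B6 -> H]; r13 [K9 -> V]; r15 [F5 & L6 & B6 -> R6]. New: H, V, R6.
Round 2: r6 [V & Q8 & R6 -> M]. New: M.
Round 3: r10 [K9 & M -> E]; r14 [M -> S9]. New: E, S9.
Round 4: r3 [M & S9 -> A]; r8 [S9 & W -> J3]. New: A, J3.
Round 5: r2 [J3 -> G4]; r7 [J3 -> H91]. New: G4, H91.
Round 6: r1 [G4 & Q8 & W -> N]. New: N.
Round 7: r12 [N & Q8 -> K26]. New: K26.
Closure: {A, B6, D4, E, F5, G4, H, H91, J3, K26, K9, L6, M, N, P, Q8, R6, S9, V, W} — 20 facts.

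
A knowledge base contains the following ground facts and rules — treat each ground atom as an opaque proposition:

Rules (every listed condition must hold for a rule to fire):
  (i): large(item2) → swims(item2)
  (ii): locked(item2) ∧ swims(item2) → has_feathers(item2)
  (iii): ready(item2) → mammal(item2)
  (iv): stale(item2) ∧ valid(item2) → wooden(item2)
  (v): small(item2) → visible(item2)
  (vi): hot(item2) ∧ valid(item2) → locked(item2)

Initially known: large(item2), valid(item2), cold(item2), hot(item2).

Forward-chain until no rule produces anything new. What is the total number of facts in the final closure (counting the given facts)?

Round 1: (i) [large(item2) → swims(item2)]; (vi) [hot(item2) ∧ valid(item2) → locked(item2)]. Adds swims(item2), locked(item2).
Round 2: (ii) [locked(item2) ∧ swims(item2) → has_feathers(item2)]. Adds has_feathers(item2).
Closure: {cold(item2), has_feathers(item2), hot(item2), large(item2), locked(item2), swims(item2), valid(item2)} — 7 facts.

7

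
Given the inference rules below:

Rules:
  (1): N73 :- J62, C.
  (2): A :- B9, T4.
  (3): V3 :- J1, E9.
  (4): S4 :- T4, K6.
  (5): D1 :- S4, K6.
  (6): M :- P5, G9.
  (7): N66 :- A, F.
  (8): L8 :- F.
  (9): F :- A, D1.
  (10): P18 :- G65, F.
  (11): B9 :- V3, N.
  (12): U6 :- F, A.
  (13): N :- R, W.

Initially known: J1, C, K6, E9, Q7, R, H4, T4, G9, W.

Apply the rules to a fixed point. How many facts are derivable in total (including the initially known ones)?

Round 1 — (3), (4), (13), derive V3, S4, N.
Round 2 — (5), (11), derive D1, B9.
Round 3 — (2), derive A.
Round 4 — (9), derive F.
Round 5 — (7), (8), (12), derive N66, L8, U6.
Closure: {A, B9, C, D1, E9, F, G9, H4, J1, K6, L8, N, N66, Q7, R, S4, T4, U6, V3, W} — 20 facts.

20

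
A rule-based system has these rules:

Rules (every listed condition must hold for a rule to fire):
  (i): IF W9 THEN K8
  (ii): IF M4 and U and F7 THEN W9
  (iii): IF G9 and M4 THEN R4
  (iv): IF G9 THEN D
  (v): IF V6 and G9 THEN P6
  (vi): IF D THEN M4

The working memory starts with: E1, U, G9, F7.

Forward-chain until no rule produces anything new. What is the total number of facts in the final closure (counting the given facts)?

9

Round 1 — (iv), derive D.
Round 2 — (vi), derive M4.
Round 3 — (ii), (iii), derive W9, R4.
Round 4 — (i), derive K8.
Closure: {D, E1, F7, G9, K8, M4, R4, U, W9} — 9 facts.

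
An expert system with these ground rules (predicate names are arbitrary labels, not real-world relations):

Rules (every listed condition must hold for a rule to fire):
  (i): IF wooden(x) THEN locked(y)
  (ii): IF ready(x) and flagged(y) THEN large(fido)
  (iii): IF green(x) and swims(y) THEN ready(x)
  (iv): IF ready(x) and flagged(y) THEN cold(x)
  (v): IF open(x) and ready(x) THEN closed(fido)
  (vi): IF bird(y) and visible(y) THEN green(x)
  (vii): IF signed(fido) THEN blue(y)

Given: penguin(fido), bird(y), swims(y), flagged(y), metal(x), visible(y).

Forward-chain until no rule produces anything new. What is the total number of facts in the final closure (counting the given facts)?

10

Round 1: (vi) [IF bird(y) and visible(y) THEN green(x)]. New: green(x).
Round 2: (iii) [IF green(x) and swims(y) THEN ready(x)]. New: ready(x).
Round 3: (ii) [IF ready(x) and flagged(y) THEN large(fido)]; (iv) [IF ready(x) and flagged(y) THEN cold(x)]. New: large(fido), cold(x).
Closure: {bird(y), cold(x), flagged(y), green(x), large(fido), metal(x), penguin(fido), ready(x), swims(y), visible(y)} — 10 facts.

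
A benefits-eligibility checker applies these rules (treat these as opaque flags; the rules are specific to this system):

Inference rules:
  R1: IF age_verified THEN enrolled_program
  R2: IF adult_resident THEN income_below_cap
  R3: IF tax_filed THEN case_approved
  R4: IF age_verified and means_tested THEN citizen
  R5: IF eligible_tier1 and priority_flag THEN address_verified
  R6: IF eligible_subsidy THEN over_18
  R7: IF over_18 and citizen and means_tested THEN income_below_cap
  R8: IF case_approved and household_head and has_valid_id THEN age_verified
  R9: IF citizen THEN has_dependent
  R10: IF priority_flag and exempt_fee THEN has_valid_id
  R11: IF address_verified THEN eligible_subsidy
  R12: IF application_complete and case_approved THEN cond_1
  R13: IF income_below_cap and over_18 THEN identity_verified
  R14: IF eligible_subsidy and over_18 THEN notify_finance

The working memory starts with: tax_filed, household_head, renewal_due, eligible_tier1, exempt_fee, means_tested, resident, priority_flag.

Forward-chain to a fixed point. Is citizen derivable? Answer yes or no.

[1] R3 [IF tax_filed THEN case_approved]; R5 [IF eligible_tier1 and priority_flag THEN address_verified]; R10 [IF priority_flag and exempt_fee THEN has_valid_id]. ⇒ new: case_approved, address_verified, has_valid_id.
[2] R8 [IF case_approved and household_head and has_valid_id THEN age_verified]; R11 [IF address_verified THEN eligible_subsidy]. ⇒ new: age_verified, eligible_subsidy.
[3] R1 [IF age_verified THEN enrolled_program]; R4 [IF age_verified and means_tested THEN citizen]; R6 [IF eligible_subsidy THEN over_18]. ⇒ new: enrolled_program, citizen, over_18.
[4] R7 [IF over_18 and citizen and means_tested THEN income_below_cap]; R9 [IF citizen THEN has_dependent]; R14 [IF eligible_subsidy and over_18 THEN notify_finance]. ⇒ new: income_below_cap, has_dependent, notify_finance.
[5] R13 [IF income_below_cap and over_18 THEN identity_verified]. ⇒ new: identity_verified.
citizen appears in round 3, so it is derivable.

yes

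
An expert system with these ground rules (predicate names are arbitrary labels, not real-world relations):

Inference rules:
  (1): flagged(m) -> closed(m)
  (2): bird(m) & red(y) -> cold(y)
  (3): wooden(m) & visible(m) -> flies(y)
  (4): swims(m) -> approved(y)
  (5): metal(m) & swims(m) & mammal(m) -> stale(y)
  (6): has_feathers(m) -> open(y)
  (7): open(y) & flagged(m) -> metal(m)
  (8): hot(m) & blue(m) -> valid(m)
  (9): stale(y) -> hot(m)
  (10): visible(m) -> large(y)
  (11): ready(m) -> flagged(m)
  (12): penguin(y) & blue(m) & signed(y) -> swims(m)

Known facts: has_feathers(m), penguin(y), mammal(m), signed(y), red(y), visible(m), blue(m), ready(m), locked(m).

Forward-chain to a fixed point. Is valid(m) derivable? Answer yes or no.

yes

Round 1 — (6), (10), (11), (12), derive open(y), large(y), flagged(m), swims(m).
Round 2 — (1), (4), (7), derive closed(m), approved(y), metal(m).
Round 3 — (5), derive stale(y).
Round 4 — (9), derive hot(m).
Round 5 — (8), derive valid(m).
valid(m) appears in round 5, so it is derivable.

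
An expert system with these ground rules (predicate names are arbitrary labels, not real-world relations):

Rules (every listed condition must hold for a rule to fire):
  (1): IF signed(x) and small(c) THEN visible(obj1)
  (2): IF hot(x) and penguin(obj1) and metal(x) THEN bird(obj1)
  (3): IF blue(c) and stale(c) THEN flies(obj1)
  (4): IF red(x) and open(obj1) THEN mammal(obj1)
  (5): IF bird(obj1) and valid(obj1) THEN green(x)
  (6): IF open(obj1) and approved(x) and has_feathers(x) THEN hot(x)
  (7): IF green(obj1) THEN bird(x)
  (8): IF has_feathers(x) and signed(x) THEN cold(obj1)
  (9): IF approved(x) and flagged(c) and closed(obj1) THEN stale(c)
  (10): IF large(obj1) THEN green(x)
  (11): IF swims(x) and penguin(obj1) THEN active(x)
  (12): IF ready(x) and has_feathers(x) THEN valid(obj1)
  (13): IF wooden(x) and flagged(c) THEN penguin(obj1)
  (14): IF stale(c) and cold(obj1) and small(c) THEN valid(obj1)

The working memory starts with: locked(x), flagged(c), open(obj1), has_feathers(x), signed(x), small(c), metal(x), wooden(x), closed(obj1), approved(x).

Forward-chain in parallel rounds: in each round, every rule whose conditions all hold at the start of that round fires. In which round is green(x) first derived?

3

Round 1 fires (1), (6), (8), (9), (13), giving visible(obj1), hot(x), cold(obj1), stale(c), penguin(obj1).
Round 2 fires (2), (14), giving bird(obj1), valid(obj1).
Round 3 fires (5), giving green(x).
green(x) first appears in round 3.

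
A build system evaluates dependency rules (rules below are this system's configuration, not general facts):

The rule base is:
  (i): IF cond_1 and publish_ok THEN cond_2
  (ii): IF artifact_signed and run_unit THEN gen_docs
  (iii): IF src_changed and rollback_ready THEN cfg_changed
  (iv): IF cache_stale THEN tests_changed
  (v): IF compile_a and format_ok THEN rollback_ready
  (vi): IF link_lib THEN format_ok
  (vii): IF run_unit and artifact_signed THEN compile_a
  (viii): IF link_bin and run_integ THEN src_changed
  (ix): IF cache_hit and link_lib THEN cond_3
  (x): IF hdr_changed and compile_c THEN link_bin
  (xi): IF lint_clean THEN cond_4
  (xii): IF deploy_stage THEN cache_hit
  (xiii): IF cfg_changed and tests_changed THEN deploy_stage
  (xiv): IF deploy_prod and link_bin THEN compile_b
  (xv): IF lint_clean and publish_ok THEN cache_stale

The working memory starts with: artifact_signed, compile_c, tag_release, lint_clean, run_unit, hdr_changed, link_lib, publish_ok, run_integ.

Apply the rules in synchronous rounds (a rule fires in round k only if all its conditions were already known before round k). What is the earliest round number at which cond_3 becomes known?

6

Round 1 — (ii), (vi), (vii), (x), (xi), (xv), derive gen_docs, format_ok, compile_a, link_bin, cond_4, cache_stale.
Round 2 — (iv), (v), (viii), derive tests_changed, rollback_ready, src_changed.
Round 3 — (iii), derive cfg_changed.
Round 4 — (xiii), derive deploy_stage.
Round 5 — (xii), derive cache_hit.
Round 6 — (ix), derive cond_3.
cond_3 first appears in round 6.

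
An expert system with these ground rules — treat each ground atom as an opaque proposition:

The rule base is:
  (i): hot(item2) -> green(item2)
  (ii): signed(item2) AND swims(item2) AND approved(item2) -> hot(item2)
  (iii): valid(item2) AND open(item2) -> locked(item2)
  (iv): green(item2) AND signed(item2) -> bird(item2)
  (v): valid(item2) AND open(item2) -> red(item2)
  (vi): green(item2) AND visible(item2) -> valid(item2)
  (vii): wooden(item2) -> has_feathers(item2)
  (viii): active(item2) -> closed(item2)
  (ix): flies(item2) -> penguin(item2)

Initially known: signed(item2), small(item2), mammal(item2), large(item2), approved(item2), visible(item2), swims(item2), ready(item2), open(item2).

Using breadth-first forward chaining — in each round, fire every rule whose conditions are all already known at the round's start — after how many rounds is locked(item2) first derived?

4

Round 1 — (ii), derive hot(item2).
Round 2 — (i), derive green(item2).
Round 3 — (iv), (vi), derive bird(item2), valid(item2).
Round 4 — (iii), (v), derive locked(item2), red(item2).
locked(item2) first appears in round 4.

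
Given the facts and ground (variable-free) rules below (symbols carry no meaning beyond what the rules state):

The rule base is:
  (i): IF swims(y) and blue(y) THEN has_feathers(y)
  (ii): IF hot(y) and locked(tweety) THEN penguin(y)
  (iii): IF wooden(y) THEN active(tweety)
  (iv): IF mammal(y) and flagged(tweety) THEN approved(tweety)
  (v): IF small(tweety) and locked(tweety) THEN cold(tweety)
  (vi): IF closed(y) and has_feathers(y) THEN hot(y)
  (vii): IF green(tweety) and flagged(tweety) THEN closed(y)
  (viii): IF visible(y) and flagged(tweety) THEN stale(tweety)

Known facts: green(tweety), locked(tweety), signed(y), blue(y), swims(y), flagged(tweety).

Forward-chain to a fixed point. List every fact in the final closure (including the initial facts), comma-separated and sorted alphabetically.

blue(y), closed(y), flagged(tweety), green(tweety), has_feathers(y), hot(y), locked(tweety), penguin(y), signed(y), swims(y)

Round 1: (i) [IF swims(y) and blue(y) THEN has_feathers(y)]; (vii) [IF green(tweety) and flagged(tweety) THEN closed(y)]. Adds has_feathers(y), closed(y).
Round 2: (vi) [IF closed(y) and has_feathers(y) THEN hot(y)]. Adds hot(y).
Round 3: (ii) [IF hot(y) and locked(tweety) THEN penguin(y)]. Adds penguin(y).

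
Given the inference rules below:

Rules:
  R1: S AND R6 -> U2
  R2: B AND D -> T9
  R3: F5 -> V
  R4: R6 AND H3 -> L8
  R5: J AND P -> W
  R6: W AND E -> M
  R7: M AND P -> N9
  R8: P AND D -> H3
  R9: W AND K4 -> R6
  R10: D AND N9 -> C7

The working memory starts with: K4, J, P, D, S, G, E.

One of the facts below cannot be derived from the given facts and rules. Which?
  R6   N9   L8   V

Round 1 — R5, R8, derive W, H3.
Round 2 — R6, R9, derive M, R6.
Round 3 — R1, R4, R7, derive U2, L8, N9.
Round 4 — R10, derive C7.
Derived: R6 (round 2), L8 (round 3), N9 (round 3). V never appears in any round.

V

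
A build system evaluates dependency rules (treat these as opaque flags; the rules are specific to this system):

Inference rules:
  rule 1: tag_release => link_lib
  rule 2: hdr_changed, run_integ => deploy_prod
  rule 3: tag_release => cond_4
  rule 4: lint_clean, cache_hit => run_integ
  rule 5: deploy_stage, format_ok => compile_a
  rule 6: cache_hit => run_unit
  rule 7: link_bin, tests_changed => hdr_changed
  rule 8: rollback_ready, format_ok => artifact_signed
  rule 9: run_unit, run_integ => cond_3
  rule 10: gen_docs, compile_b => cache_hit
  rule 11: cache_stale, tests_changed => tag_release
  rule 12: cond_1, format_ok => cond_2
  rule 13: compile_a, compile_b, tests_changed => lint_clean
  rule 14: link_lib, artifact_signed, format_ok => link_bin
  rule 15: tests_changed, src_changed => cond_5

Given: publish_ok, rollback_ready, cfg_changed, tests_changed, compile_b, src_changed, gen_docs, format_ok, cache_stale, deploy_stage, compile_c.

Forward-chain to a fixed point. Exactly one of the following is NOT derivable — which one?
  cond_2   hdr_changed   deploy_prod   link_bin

[1] rule 5 [deploy_stage, format_ok => compile_a]; rule 8 [rollback_ready, format_ok => artifact_signed]; rule 10 [gen_docs, compile_b => cache_hit]; rule 11 [cache_stale, tests_changed => tag_release]; rule 15 [tests_changed, src_changed => cond_5]. ⇒ new: compile_a, artifact_signed, cache_hit, tag_release, cond_5.
[2] rule 1 [tag_release => link_lib]; rule 3 [tag_release => cond_4]; rule 6 [cache_hit => run_unit]; rule 13 [compile_a, compile_b, tests_changed => lint_clean]. ⇒ new: link_lib, cond_4, run_unit, lint_clean.
[3] rule 4 [lint_clean, cache_hit => run_integ]; rule 14 [link_lib, artifact_signed, format_ok => link_bin]. ⇒ new: run_integ, link_bin.
[4] rule 7 [link_bin, tests_changed => hdr_changed]; rule 9 [run_unit, run_integ => cond_3]. ⇒ new: hdr_changed, cond_3.
[5] rule 2 [hdr_changed, run_integ => deploy_prod]. ⇒ new: deploy_prod.
Derived: deploy_prod (round 5), hdr_changed (round 4), link_bin (round 3). cond_2 never appears in any round.

cond_2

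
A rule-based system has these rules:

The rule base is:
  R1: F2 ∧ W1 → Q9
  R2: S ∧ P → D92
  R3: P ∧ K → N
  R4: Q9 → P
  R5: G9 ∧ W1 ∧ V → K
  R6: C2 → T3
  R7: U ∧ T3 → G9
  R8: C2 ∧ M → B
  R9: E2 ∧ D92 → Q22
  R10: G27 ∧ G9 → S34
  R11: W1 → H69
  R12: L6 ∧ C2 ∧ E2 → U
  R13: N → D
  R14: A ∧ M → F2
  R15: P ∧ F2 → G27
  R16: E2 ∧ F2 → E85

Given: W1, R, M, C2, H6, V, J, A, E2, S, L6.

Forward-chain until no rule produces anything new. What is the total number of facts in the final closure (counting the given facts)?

Round 1 fires R6, R8, R11, R12, R14, giving T3, B, H69, U, F2.
Round 2 fires R1, R7, R16, giving Q9, G9, E85.
Round 3 fires R4, R5, giving P, K.
Round 4 fires R2, R3, R15, giving D92, N, G27.
Round 5 fires R9, R10, R13, giving Q22, S34, D.
Closure: {A, B, C2, D, D92, E2, E85, F2, G27, G9, H6, H69, J, K, L6, M, N, P, Q22, Q9, R, S, S34, T3, U, V, W1} — 27 facts.

27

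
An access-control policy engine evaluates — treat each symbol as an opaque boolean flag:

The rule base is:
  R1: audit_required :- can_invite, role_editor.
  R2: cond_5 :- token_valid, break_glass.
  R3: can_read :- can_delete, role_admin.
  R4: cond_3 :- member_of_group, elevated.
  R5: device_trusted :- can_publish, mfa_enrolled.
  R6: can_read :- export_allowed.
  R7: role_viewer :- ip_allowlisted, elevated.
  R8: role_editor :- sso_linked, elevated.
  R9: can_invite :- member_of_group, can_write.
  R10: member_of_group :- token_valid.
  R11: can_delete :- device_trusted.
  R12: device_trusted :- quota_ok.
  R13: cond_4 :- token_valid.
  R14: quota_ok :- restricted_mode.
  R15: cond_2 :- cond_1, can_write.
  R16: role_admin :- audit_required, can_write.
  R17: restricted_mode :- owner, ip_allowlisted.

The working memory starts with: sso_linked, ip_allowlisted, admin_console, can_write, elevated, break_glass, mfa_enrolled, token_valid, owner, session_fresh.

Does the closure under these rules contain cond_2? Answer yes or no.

Round 1 — R2, R7, R8, R10, R13, R17, derive cond_5, role_viewer, role_editor, member_of_group, cond_4, restricted_mode.
Round 2 — R4, R9, R14, derive cond_3, can_invite, quota_ok.
Round 3 — R1, R12, derive audit_required, device_trusted.
Round 4 — R11, R16, derive can_delete, role_admin.
Round 5 — R3, derive can_read.
Fixed point reached. cond_2 is concluded only by R15; R15 needs cond_1 (never derived).

no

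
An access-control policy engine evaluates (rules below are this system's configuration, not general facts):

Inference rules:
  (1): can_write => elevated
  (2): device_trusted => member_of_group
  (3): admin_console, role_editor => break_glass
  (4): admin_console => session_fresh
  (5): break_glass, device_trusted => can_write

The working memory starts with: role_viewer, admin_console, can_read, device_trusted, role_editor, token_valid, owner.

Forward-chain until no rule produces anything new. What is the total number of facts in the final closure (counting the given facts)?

12

Round 1: (2) [device_trusted => member_of_group]; (3) [admin_console, role_editor => break_glass]; (4) [admin_console => session_fresh]. Adds member_of_group, break_glass, session_fresh.
Round 2: (5) [break_glass, device_trusted => can_write]. Adds can_write.
Round 3: (1) [can_write => elevated]. Adds elevated.
Closure: {admin_console, break_glass, can_read, can_write, device_trusted, elevated, member_of_group, owner, role_editor, role_viewer, session_fresh, token_valid} — 12 facts.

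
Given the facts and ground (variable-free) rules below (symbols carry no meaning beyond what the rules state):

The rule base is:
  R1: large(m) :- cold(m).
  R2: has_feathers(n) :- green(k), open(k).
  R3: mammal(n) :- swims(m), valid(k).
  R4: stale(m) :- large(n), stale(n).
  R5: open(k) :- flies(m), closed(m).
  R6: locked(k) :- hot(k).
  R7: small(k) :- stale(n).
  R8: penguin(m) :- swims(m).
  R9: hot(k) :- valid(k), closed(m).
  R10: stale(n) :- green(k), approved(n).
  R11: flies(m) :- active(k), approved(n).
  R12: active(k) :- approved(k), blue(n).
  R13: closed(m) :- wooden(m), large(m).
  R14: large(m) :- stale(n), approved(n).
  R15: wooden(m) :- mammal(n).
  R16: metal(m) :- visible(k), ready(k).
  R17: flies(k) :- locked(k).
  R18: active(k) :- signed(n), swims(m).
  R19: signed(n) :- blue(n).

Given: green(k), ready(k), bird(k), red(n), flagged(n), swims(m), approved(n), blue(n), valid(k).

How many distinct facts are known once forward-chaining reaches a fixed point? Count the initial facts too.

Round 1: R3 [mammal(n) :- swims(m), valid(k).]; R8 [penguin(m) :- swims(m).]; R10 [stale(n) :- green(k), approved(n).]; R19 [signed(n) :- blue(n).]. Adds mammal(n), penguin(m), stale(n), signed(n).
Round 2: R7 [small(k) :- stale(n).]; R14 [large(m) :- stale(n), approved(n).]; R15 [wooden(m) :- mammal(n).]; R18 [active(k) :- signed(n), swims(m).]. Adds small(k), large(m), wooden(m), active(k).
Round 3: R11 [flies(m) :- active(k), approved(n).]; R13 [closed(m) :- wooden(m), large(m).]. Adds flies(m), closed(m).
Round 4: R5 [open(k) :- flies(m), closed(m).]; R9 [hot(k) :- valid(k), closed(m).]. Adds open(k), hot(k).
Round 5: R2 [has_feathers(n) :- green(k), open(k).]; R6 [locked(k) :- hot(k).]. Adds has_feathers(n), locked(k).
Round 6: R17 [flies(k) :- locked(k).]. Adds flies(k).
Closure: {active(k), approved(n), bird(k), blue(n), closed(m), flagged(n), flies(k), flies(m), green(k), has_feathers(n), hot(k), large(m), locked(k), mammal(n), open(k), penguin(m), ready(k), red(n), signed(n), small(k), stale(n), swims(m), valid(k), wooden(m)} — 24 facts.

24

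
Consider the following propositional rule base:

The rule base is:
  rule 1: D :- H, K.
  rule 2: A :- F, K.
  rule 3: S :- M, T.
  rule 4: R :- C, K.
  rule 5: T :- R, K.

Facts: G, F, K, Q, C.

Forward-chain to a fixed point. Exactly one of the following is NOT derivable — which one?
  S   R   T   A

S

Round 1 fires rule 2, rule 4, giving A, R.
Round 2 fires rule 5, giving T.
Derived: A (round 1), T (round 2), R (round 1). S never appears in any round.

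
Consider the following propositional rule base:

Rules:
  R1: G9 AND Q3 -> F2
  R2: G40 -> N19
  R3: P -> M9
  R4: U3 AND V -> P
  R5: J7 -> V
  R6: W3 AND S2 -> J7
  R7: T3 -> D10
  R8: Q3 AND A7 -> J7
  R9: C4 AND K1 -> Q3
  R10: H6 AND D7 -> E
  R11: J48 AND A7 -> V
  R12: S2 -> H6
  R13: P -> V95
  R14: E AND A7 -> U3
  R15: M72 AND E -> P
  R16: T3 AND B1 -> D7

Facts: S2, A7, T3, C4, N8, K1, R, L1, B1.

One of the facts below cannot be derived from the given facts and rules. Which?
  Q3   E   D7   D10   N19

N19

Round 1 fires R7, R9, R12, R16, giving D10, Q3, H6, D7.
Round 2 fires R8, R10, giving J7, E.
Round 3 fires R5, R14, giving V, U3.
Round 4 fires R4, giving P.
Round 5 fires R3, R13, giving M9, V95.
Derived: E (round 2), Q3 (round 1), D7 (round 1), D10 (round 1). N19 never appears in any round.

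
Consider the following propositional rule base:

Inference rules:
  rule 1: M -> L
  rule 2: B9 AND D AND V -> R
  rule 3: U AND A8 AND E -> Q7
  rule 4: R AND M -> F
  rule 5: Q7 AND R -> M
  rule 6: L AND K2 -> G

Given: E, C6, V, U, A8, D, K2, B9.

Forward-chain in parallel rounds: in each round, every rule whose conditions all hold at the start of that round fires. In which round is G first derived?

Round 1: rule 2 [B9 AND D AND V -> R]; rule 3 [U AND A8 AND E -> Q7]. New: R, Q7.
Round 2: rule 5 [Q7 AND R -> M]. New: M.
Round 3: rule 1 [M -> L]; rule 4 [R AND M -> F]. New: L, F.
Round 4: rule 6 [L AND K2 -> G]. New: G.
G first appears in round 4.

4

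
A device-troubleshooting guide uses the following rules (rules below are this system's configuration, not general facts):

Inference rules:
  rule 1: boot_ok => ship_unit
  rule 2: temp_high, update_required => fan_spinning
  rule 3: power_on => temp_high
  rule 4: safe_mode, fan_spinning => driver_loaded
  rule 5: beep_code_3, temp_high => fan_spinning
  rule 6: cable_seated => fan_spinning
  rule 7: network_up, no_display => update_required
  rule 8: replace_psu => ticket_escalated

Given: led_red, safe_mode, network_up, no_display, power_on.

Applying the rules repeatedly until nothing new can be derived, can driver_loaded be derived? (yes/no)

yes

Round 1: rule 3 [power_on => temp_high]; rule 7 [network_up, no_display => update_required]. Adds temp_high, update_required.
Round 2: rule 2 [temp_high, update_required => fan_spinning]. Adds fan_spinning.
Round 3: rule 4 [safe_mode, fan_spinning => driver_loaded]. Adds driver_loaded.
driver_loaded appears in round 3, so it is derivable.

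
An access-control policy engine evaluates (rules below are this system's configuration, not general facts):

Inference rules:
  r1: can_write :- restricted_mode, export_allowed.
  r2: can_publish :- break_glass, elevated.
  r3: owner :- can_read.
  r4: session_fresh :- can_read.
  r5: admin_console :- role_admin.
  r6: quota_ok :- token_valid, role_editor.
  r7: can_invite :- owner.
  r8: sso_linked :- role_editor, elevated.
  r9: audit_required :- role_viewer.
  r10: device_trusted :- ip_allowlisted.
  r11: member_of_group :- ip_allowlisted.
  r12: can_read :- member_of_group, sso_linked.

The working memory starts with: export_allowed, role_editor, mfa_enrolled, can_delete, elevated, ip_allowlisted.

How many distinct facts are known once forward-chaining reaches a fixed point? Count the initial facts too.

Round 1 fires r8, r10, r11, giving sso_linked, device_trusted, member_of_group.
Round 2 fires r12, giving can_read.
Round 3 fires r3, r4, giving owner, session_fresh.
Round 4 fires r7, giving can_invite.
Closure: {can_delete, can_invite, can_read, device_trusted, elevated, export_allowed, ip_allowlisted, member_of_group, mfa_enrolled, owner, role_editor, session_fresh, sso_linked} — 13 facts.

13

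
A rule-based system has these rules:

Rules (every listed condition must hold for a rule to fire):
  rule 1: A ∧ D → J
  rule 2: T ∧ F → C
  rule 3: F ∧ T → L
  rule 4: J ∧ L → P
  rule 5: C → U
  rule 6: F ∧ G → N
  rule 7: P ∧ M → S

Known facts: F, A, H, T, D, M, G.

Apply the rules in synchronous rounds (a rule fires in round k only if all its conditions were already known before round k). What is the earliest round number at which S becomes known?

3

Round 1 fires rule 1, rule 2, rule 3, rule 6, giving J, C, L, N.
Round 2 fires rule 4, rule 5, giving P, U.
Round 3 fires rule 7, giving S.
S first appears in round 3.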